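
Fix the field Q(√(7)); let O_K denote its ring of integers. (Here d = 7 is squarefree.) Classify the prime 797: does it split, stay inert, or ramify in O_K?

inert — (797) stays prime in O_K

Since 7 ≢ 1 mod 4, the ring of integers is ℤ[√7] with discriminant 4·7 = 28.
disc(K) = 28 is not divisible by 797; 797 is unramified.
(7/797) = 7^398 mod 797 = 796, giving Legendre symbol -1.
d is a non-residue mod p, hence 797 remains inert in O_K.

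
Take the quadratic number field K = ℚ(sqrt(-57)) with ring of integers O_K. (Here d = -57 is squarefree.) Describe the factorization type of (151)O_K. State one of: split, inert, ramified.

splits completely

-57 mod 4 = 3, hence disc K = 4·(-57) = -228 and O_K = ℤ[√-57].
Since gcd(151, -228) = 1 the prime 151 does not ramify.
Euler's criterion: (-57)^75 mod 151 = 1. Thus (-57|151) = 1.
d is a quadratic residue mod p, hence 151 splits in O_K.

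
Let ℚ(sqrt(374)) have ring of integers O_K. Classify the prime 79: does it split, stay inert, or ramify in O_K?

inert — (79) stays prime in O_K

374 mod 4 = 2, hence disc K = 4·374 = 1496 and O_K = ℤ[√374].
disc(K) = 1496 is not divisible by 79; 79 is unramified.
Legendre symbol by Euler's criterion: (374/79) ≡ 374^39 ≡ 78 (mod 79), i.e. (374/79) = -1.
d is a non-residue mod p, hence 79 remains inert in O_K.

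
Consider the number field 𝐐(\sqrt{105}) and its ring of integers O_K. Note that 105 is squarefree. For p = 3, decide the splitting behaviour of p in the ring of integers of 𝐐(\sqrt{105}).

3 is ramified

Since 105 ≡ 1 mod 4, the ring of integers is ℤ[(1+√105)/2] with discriminant 105.
disc(K) = 105 = 3·35, so p = 3 is ramified.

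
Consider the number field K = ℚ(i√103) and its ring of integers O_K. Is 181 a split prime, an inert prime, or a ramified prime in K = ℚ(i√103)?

d = -103 ≡ 1 (mod 4), so O_K = ℤ[(1+√-103)/2] and disc(K) = d = -103.
Since gcd(181, -103) = 1 the prime 181 does not ramify.
Compute (-103/181) via Euler: 78^((181-1)/2) mod 181 = 180, so (-103/181) = -1.
(-103/181) = -1, so 181 is inert.

inert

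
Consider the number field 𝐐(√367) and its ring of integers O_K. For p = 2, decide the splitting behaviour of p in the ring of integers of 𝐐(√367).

ramified

Since 367 ≢ 1 mod 4, the ring of integers is ℤ[√367] with discriminant 4·367 = 1468.
2 divides disc(K) = 1468, so 2 ramifies.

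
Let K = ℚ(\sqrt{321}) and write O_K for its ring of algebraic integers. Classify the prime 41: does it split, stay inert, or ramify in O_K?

inert

Since 321 ≡ 1 mod 4, the ring of integers is ℤ[(1+√321)/2] with discriminant 321.
41 ∤ 321, so 41 is unramified.
Euler's criterion: 321^20 mod 41 = 40. Thus (321|41) = -1.
d is a non-residue mod p, hence 41 remains inert in O_K.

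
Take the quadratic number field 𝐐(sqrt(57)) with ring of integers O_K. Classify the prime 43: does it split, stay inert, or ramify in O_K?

57 mod 4 = 1, hence disc K = 57 and O_K = ℤ[(1+√57)/2].
43 ∤ 57, so 43 is unramified.
Compute (57/43) via Euler: 14^((43-1)/2) mod 43 = 1, so (57/43) = 1.
Legendre symbol 1 ⇒ 43 is split.

splits completely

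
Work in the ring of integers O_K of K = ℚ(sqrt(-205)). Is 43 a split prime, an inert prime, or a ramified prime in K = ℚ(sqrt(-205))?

d = -205 ≡ 3 (mod 4), so O_K = ℤ[√-205] and disc(K) = 4d = -820.
Since gcd(43, -820) = 1 the prime 43 does not ramify.
Euler's criterion: (-205)^21 mod 43 = 1. Thus (-205|43) = 1.
(-205/43) = 1, so 43 splits.

split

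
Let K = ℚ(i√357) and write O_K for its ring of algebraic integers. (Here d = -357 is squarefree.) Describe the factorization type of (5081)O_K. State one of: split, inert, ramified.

-357 mod 4 = 3, hence disc K = 4·(-357) = -1428 and O_K = ℤ[√-357].
5081 ∤ -1428, so 5081 is unramified.
Legendre symbol by Euler's criterion: (-357/5081) ≡ (-357)^2540 ≡ 1 (mod 5081), i.e. (-357/5081) = 1.
d is a quadratic residue mod p, hence 5081 splits in O_K.

5081 splits in O_K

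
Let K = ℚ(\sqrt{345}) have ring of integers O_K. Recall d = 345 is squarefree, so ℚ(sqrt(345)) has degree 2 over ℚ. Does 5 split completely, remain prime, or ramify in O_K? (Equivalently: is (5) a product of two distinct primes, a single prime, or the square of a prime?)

d = 345 ≡ 1 (mod 4), so O_K = ℤ[(1+√345)/2] and disc(K) = d = 345.
5 divides disc(K) = 345, so 5 ramifies.

ramified — (5) = 𝔭²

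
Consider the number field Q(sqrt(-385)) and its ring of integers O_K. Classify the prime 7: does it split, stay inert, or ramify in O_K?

-385 mod 4 = 3, hence disc K = 4·(-385) = -1540 and O_K = ℤ[√-385].
disc(K) = -1540 = 7·(-220), so p = 7 is ramified.

ramifies in O_K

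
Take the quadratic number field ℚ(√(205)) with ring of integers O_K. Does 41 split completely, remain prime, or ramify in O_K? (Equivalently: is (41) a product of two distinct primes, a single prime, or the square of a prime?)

205 mod 4 = 1, hence disc K = 205 and O_K = ℤ[(1+√205)/2].
Ramification test: 41 | 205. The prime 41 ramifies in K.

p ramifies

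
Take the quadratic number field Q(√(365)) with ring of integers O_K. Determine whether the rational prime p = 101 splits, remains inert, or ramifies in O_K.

remains prime (inert)

Since 365 ≡ 1 mod 4, the ring of integers is ℤ[(1+√365)/2] with discriminant 365.
disc(K) = 365 is not divisible by 101; 101 is unramified.
Euler's criterion: 365^50 mod 101 = 100. Thus (365|101) = -1.
Legendre symbol -1 ⇒ 101 is inert.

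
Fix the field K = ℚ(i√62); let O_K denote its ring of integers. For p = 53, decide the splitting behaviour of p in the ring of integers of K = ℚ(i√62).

Since -62 ≢ 1 mod 4, the ring of integers is ℤ[√-62] with discriminant 4·(-62) = -248.
Since gcd(53, -248) = 1 the prime 53 does not ramify.
Compute (-62/53) via Euler: 44^((53-1)/2) mod 53 = 1, so (-62/53) = 1.
(-62/53) = 1, so 53 splits.

53 splits in O_K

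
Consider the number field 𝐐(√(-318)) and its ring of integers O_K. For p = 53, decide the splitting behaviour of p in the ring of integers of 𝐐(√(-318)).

d = -318 ≡ 2 (mod 4), so O_K = ℤ[√-318] and disc(K) = 4d = -1272.
disc(K) = -1272 = 53·(-24), so p = 53 is ramified.

p ramifies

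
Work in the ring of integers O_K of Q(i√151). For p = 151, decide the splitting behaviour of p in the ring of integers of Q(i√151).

-151 mod 4 = 1, hence disc K = -151 and O_K = ℤ[(1+√-151)/2].
151 divides disc(K) = -151, so 151 ramifies.

ramifies in O_K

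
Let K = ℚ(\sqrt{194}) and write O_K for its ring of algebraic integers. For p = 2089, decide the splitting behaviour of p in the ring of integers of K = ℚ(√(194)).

d = 194 ≡ 2 (mod 4), so O_K = ℤ[√194] and disc(K) = 4d = 776.
Since gcd(2089, 776) = 1 the prime 2089 does not ramify.
Legendre symbol by Euler's criterion: (194/2089) ≡ 194^1044 ≡ 2088 (mod 2089), i.e. (194/2089) = -1.
Legendre symbol -1 ⇒ 2089 is inert.

inert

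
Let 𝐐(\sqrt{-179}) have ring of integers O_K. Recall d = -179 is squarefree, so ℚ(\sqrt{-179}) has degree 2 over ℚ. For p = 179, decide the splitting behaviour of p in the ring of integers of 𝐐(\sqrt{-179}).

ramified — (179) = 𝔭²

-179 mod 4 = 1, hence disc K = -179 and O_K = ℤ[(1+√-179)/2].
Ramification test: 179 | -179. The prime 179 ramifies in K.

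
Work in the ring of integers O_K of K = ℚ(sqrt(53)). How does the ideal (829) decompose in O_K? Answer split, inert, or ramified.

inert — (829) stays prime in O_K

Since 53 ≡ 1 mod 4, the ring of integers is ℤ[(1+√53)/2] with discriminant 53.
Since gcd(829, 53) = 1 the prime 829 does not ramify.
Euler's criterion: 53^414 mod 829 = 828. Thus (53|829) = -1.
Legendre symbol -1 ⇒ 829 is inert.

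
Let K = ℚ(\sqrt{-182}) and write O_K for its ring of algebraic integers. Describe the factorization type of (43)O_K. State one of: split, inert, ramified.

-182 mod 4 = 2, hence disc K = 4·(-182) = -728 and O_K = ℤ[√-182].
disc(K) = -728 is not divisible by 43; 43 is unramified.
Compute (-182/43) via Euler: 33^((43-1)/2) mod 43 = 42, so (-182/43) = -1.
d is a non-residue mod p, hence 43 remains inert in O_K.

43 remains inert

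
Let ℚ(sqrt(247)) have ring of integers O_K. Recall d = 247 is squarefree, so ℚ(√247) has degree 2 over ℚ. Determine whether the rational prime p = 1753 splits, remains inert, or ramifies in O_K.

1753 remains inert

Since 247 ≢ 1 mod 4, the ring of integers is ℤ[√247] with discriminant 4·247 = 988.
disc(K) = 988 is not divisible by 1753; 1753 is unramified.
(247/1753) = 247^876 mod 1753 = 1752, giving Legendre symbol -1.
(247/1753) = -1, so 1753 is inert.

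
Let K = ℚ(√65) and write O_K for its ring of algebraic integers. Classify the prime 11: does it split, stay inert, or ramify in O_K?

inert — (11) stays prime in O_K

65 mod 4 = 1, hence disc K = 65 and O_K = ℤ[(1+√65)/2].
Since gcd(11, 65) = 1 the prime 11 does not ramify.
Compute (65/11) via Euler: 10^((11-1)/2) mod 11 = 10, so (65/11) = -1.
Legendre symbol -1 ⇒ 11 is inert.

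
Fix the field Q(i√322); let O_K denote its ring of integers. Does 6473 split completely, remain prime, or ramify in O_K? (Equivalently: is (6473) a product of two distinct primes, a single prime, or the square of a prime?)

split

Since -322 ≢ 1 mod 4, the ring of integers is ℤ[√-322] with discriminant 4·(-322) = -1288.
Since gcd(6473, -1288) = 1 the prime 6473 does not ramify.
Compute (-322/6473) via Euler: 6151^((6473-1)/2) mod 6473 = 1, so (-322/6473) = 1.
Legendre symbol 1 ⇒ 6473 is split.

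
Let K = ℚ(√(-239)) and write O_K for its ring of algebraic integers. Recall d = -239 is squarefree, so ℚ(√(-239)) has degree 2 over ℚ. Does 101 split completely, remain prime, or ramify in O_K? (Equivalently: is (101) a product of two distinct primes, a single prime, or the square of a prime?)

d = -239 ≡ 1 (mod 4), so O_K = ℤ[(1+√-239)/2] and disc(K) = d = -239.
101 ∤ -239, so 101 is unramified.
Compute (-239/101) via Euler: 64^((101-1)/2) mod 101 = 1, so (-239/101) = 1.
Legendre symbol 1 ⇒ 101 is split.

splits completely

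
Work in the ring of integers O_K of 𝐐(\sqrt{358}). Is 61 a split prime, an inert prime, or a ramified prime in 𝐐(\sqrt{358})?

remains prime (inert)

Since 358 ≢ 1 mod 4, the ring of integers is ℤ[√358] with discriminant 4·358 = 1432.
disc(K) = 1432 is not divisible by 61; 61 is unramified.
Legendre symbol by Euler's criterion: (358/61) ≡ 358^30 ≡ 60 (mod 61), i.e. (358/61) = -1.
d is a non-residue mod p, hence 61 remains inert in O_K.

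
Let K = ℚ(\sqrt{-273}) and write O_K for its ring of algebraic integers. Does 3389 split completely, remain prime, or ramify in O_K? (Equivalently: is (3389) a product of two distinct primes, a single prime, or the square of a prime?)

inert — (3389) stays prime in O_K

-273 mod 4 = 3, hence disc K = 4·(-273) = -1092 and O_K = ℤ[√-273].
disc(K) = -1092 is not divisible by 3389; 3389 is unramified.
Euler's criterion: (-273)^1694 mod 3389 = 3388. Thus (-273|3389) = -1.
(-273/3389) = -1, so 3389 is inert.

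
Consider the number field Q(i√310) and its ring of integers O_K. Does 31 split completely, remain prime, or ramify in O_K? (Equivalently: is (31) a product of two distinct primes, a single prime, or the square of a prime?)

p ramifies

-310 mod 4 = 2, hence disc K = 4·(-310) = -1240 and O_K = ℤ[√-310].
Ramification test: 31 | -1240. The prime 31 ramifies in K.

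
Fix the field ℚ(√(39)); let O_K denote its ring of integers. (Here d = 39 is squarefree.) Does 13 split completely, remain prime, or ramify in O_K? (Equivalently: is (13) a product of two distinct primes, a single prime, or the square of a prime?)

p ramifies

39 mod 4 = 3, hence disc K = 4·39 = 156 and O_K = ℤ[√39].
disc(K) = 156 = 13·12, so p = 13 is ramified.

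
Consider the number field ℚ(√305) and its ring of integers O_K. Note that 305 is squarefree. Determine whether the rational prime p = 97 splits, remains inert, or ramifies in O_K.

97 remains inert

d = 305 ≡ 1 (mod 4), so O_K = ℤ[(1+√305)/2] and disc(K) = d = 305.
Since gcd(97, 305) = 1 the prime 97 does not ramify.
Euler's criterion: 305^48 mod 97 = 96. Thus (305|97) = -1.
d is a non-residue mod p, hence 97 remains inert in O_K.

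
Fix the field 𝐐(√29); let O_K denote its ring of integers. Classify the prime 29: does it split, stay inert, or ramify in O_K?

29 mod 4 = 1, hence disc K = 29 and O_K = ℤ[(1+√29)/2].
Ramification test: 29 | 29. The prime 29 ramifies in K.

ramified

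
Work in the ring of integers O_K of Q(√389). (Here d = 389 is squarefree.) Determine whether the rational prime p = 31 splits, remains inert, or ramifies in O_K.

p is inert

389 mod 4 = 1, hence disc K = 389 and O_K = ℤ[(1+√389)/2].
disc(K) = 389 is not divisible by 31; 31 is unramified.
Legendre symbol by Euler's criterion: (389/31) ≡ 389^15 ≡ 30 (mod 31), i.e. (389/31) = -1.
Legendre symbol -1 ⇒ 31 is inert.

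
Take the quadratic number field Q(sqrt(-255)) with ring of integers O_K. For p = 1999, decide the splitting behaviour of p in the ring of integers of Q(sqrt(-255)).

remains prime (inert)

d = -255 ≡ 1 (mod 4), so O_K = ℤ[(1+√-255)/2] and disc(K) = d = -255.
disc(K) = -255 is not divisible by 1999; 1999 is unramified.
Compute (-255/1999) via Euler: 1744^((1999-1)/2) mod 1999 = 1998, so (-255/1999) = -1.
(-255/1999) = -1, so 1999 is inert.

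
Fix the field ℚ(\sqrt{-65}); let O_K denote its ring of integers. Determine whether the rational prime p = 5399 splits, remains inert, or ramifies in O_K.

d = -65 ≡ 3 (mod 4), so O_K = ℤ[√-65] and disc(K) = 4d = -260.
5399 ∤ -260, so 5399 is unramified.
(-65/5399) = 5334^2699 mod 5399 = 5398, giving Legendre symbol -1.
d is a non-residue mod p, hence 5399 remains inert in O_K.

inert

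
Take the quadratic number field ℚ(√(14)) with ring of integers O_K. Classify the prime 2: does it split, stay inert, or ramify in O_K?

p ramifies

Since 14 ≢ 1 mod 4, the ring of integers is ℤ[√14] with discriminant 4·14 = 56.
Ramification test: 2 | 56. The prime 2 ramifies in K.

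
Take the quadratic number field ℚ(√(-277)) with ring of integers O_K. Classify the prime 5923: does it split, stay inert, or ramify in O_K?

5923 remains inert

d = -277 ≡ 3 (mod 4), so O_K = ℤ[√-277] and disc(K) = 4d = -1108.
disc(K) = -1108 is not divisible by 5923; 5923 is unramified.
(-277/5923) = 5646^2961 mod 5923 = 5922, giving Legendre symbol -1.
(-277/5923) = -1, so 5923 is inert.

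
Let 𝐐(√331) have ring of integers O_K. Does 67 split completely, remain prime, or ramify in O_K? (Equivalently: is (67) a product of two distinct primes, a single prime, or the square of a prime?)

331 mod 4 = 3, hence disc K = 4·331 = 1324 and O_K = ℤ[√331].
Since gcd(67, 1324) = 1 the prime 67 does not ramify.
Compute (331/67) via Euler: 63^((67-1)/2) mod 67 = 66, so (331/67) = -1.
d is a non-residue mod p, hence 67 remains inert in O_K.

inert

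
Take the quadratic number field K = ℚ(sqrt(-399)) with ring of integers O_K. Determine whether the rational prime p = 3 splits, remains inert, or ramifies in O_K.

ramifies in O_K

Since -399 ≡ 1 mod 4, the ring of integers is ℤ[(1+√-399)/2] with discriminant -399.
3 divides disc(K) = -399, so 3 ramifies.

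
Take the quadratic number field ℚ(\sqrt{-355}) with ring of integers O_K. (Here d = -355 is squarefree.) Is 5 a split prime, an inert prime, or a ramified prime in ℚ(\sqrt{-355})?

ramified

d = -355 ≡ 1 (mod 4), so O_K = ℤ[(1+√-355)/2] and disc(K) = d = -355.
disc(K) = -355 = 5·(-71), so p = 5 is ramified.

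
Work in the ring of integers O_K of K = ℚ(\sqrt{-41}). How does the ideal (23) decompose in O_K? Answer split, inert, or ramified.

Since -41 ≢ 1 mod 4, the ring of integers is ℤ[√-41] with discriminant 4·(-41) = -164.
23 ∤ -164, so 23 is unramified.
Legendre symbol by Euler's criterion: (-41/23) ≡ (-41)^11 ≡ 22 (mod 23), i.e. (-41/23) = -1.
(-41/23) = -1, so 23 is inert.

remains prime (inert)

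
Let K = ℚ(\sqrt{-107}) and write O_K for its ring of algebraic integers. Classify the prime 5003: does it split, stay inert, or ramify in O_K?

split

Since -107 ≡ 1 mod 4, the ring of integers is ℤ[(1+√-107)/2] with discriminant -107.
disc(K) = -107 is not divisible by 5003; 5003 is unramified.
Legendre symbol by Euler's criterion: (-107/5003) ≡ (-107)^2501 ≡ 1 (mod 5003), i.e. (-107/5003) = 1.
d is a quadratic residue mod p, hence 5003 splits in O_K.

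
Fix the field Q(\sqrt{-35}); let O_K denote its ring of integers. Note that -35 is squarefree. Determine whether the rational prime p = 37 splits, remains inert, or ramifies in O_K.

Since -35 ≡ 1 mod 4, the ring of integers is ℤ[(1+√-35)/2] with discriminant -35.
disc(K) = -35 is not divisible by 37; 37 is unramified.
Legendre symbol by Euler's criterion: (-35/37) ≡ (-35)^18 ≡ 36 (mod 37), i.e. (-35/37) = -1.
d is a non-residue mod p, hence 37 remains inert in O_K.

inert — (37) stays prime in O_K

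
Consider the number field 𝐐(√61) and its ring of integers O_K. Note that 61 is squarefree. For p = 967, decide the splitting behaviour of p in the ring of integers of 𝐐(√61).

Since 61 ≡ 1 mod 4, the ring of integers is ℤ[(1+√61)/2] with discriminant 61.
967 ∤ 61, so 967 is unramified.
Compute (61/967) via Euler: 61^((967-1)/2) mod 967 = 1, so (61/967) = 1.
(61/967) = 1, so 967 splits.

split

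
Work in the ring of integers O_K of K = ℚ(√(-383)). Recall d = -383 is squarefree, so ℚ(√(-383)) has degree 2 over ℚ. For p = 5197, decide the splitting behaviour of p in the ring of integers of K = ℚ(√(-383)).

Since -383 ≡ 1 mod 4, the ring of integers is ℤ[(1+√-383)/2] with discriminant -383.
Since gcd(5197, -383) = 1 the prime 5197 does not ramify.
Compute (-383/5197) via Euler: 4814^((5197-1)/2) mod 5197 = 5196, so (-383/5197) = -1.
Legendre symbol -1 ⇒ 5197 is inert.

remains prime (inert)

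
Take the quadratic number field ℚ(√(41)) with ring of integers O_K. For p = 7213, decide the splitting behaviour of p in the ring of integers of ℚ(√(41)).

Since 41 ≡ 1 mod 4, the ring of integers is ℤ[(1+√41)/2] with discriminant 41.
Since gcd(7213, 41) = 1 the prime 7213 does not ramify.
Compute (41/7213) via Euler: 41^((7213-1)/2) mod 7213 = 7212, so (41/7213) = -1.
Legendre symbol -1 ⇒ 7213 is inert.

remains prime (inert)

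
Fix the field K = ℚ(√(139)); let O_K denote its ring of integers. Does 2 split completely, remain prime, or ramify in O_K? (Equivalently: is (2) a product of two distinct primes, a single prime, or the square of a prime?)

p ramifies

139 mod 4 = 3, hence disc K = 4·139 = 556 and O_K = ℤ[√139].
2 divides disc(K) = 556, so 2 ramifies.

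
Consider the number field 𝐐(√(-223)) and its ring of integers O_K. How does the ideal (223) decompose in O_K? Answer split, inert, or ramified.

d = -223 ≡ 1 (mod 4), so O_K = ℤ[(1+√-223)/2] and disc(K) = d = -223.
Ramification test: 223 | -223. The prime 223 ramifies in K.

ramifies in O_K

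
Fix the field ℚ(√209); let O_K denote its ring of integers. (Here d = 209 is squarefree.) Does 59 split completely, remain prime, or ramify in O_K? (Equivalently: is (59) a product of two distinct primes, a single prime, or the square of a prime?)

209 mod 4 = 1, hence disc K = 209 and O_K = ℤ[(1+√209)/2].
disc(K) = 209 is not divisible by 59; 59 is unramified.
Legendre symbol by Euler's criterion: (209/59) ≡ 209^29 ≡ 58 (mod 59), i.e. (209/59) = -1.
Legendre symbol -1 ⇒ 59 is inert.

inert — (59) stays prime in O_K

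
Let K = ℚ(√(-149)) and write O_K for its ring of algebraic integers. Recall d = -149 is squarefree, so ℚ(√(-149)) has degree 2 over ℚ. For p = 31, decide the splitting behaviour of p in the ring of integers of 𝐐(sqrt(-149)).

inert

-149 mod 4 = 3, hence disc K = 4·(-149) = -596 and O_K = ℤ[√-149].
31 ∤ -596, so 31 is unramified.
(-149/31) = 6^15 mod 31 = 30, giving Legendre symbol -1.
Legendre symbol -1 ⇒ 31 is inert.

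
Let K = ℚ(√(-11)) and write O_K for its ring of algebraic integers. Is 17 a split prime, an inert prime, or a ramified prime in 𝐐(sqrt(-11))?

-11 mod 4 = 1, hence disc K = -11 and O_K = ℤ[(1+√-11)/2].
disc(K) = -11 is not divisible by 17; 17 is unramified.
Compute (-11/17) via Euler: 6^((17-1)/2) mod 17 = 16, so (-11/17) = -1.
Legendre symbol -1 ⇒ 17 is inert.

inert — (17) stays prime in O_K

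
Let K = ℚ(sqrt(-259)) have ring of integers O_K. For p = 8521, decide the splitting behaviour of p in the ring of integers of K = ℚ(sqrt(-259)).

d = -259 ≡ 1 (mod 4), so O_K = ℤ[(1+√-259)/2] and disc(K) = d = -259.
8521 ∤ -259, so 8521 is unramified.
Euler's criterion: (-259)^4260 mod 8521 = 1. Thus (-259|8521) = 1.
d is a quadratic residue mod p, hence 8521 splits in O_K.

p splits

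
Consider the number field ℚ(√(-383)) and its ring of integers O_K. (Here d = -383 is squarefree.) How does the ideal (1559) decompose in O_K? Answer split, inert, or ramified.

Since -383 ≡ 1 mod 4, the ring of integers is ℤ[(1+√-383)/2] with discriminant -383.
Since gcd(1559, -383) = 1 the prime 1559 does not ramify.
Euler's criterion: (-383)^779 mod 1559 = 1. Thus (-383|1559) = 1.
Legendre symbol 1 ⇒ 1559 is split.

1559 splits in O_K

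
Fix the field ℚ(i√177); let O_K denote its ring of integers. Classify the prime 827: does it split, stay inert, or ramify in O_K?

split — (827) = 𝔭₁𝔭₂ with 𝔭₁ ≠ 𝔭₂

Since -177 ≢ 1 mod 4, the ring of integers is ℤ[√-177] with discriminant 4·(-177) = -708.
827 ∤ -708, so 827 is unramified.
(-177/827) = 650^413 mod 827 = 1, giving Legendre symbol 1.
d is a quadratic residue mod p, hence 827 splits in O_K.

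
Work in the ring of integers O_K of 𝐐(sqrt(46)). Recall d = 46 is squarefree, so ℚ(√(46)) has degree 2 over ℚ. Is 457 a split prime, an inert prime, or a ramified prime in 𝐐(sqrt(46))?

inert

46 mod 4 = 2, hence disc K = 4·46 = 184 and O_K = ℤ[√46].
disc(K) = 184 is not divisible by 457; 457 is unramified.
Euler's criterion: 46^228 mod 457 = 456. Thus (46|457) = -1.
d is a non-residue mod p, hence 457 remains inert in O_K.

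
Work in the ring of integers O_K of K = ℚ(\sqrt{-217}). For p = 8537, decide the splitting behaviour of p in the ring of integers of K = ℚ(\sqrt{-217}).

-217 mod 4 = 3, hence disc K = 4·(-217) = -868 and O_K = ℤ[√-217].
8537 ∤ -868, so 8537 is unramified.
Compute (-217/8537) via Euler: 8320^((8537-1)/2) mod 8537 = 8536, so (-217/8537) = -1.
Legendre symbol -1 ⇒ 8537 is inert.

inert — (8537) stays prime in O_K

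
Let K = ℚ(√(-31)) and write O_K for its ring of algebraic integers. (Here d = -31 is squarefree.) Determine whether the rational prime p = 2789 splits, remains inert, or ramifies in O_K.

2789 remains inert

d = -31 ≡ 1 (mod 4), so O_K = ℤ[(1+√-31)/2] and disc(K) = d = -31.
disc(K) = -31 is not divisible by 2789; 2789 is unramified.
Legendre symbol by Euler's criterion: (-31/2789) ≡ (-31)^1394 ≡ 2788 (mod 2789), i.e. (-31/2789) = -1.
d is a non-residue mod p, hence 2789 remains inert in O_K.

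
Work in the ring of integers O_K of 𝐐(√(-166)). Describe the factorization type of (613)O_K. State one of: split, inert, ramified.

613 splits in O_K

Since -166 ≢ 1 mod 4, the ring of integers is ℤ[√-166] with discriminant 4·(-166) = -664.
613 ∤ -664, so 613 is unramified.
(-166/613) = 447^306 mod 613 = 1, giving Legendre symbol 1.
d is a quadratic residue mod p, hence 613 splits in O_K.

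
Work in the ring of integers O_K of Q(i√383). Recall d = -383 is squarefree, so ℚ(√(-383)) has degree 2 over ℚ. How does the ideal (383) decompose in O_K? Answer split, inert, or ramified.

-383 mod 4 = 1, hence disc K = -383 and O_K = ℤ[(1+√-383)/2].
Ramification test: 383 | -383. The prime 383 ramifies in K.

p ramifies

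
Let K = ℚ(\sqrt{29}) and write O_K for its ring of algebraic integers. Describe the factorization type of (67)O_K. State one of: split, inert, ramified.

d = 29 ≡ 1 (mod 4), so O_K = ℤ[(1+√29)/2] and disc(K) = d = 29.
disc(K) = 29 is not divisible by 67; 67 is unramified.
Legendre symbol by Euler's criterion: (29/67) ≡ 29^33 ≡ 1 (mod 67), i.e. (29/67) = 1.
d is a quadratic residue mod p, hence 67 splits in O_K.

67 splits in O_K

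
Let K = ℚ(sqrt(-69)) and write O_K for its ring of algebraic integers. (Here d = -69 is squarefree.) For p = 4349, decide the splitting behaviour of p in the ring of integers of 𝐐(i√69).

-69 mod 4 = 3, hence disc K = 4·(-69) = -276 and O_K = ℤ[√-69].
Since gcd(4349, -276) = 1 the prime 4349 does not ramify.
Compute (-69/4349) via Euler: 4280^((4349-1)/2) mod 4349 = 4348, so (-69/4349) = -1.
d is a non-residue mod p, hence 4349 remains inert in O_K.

4349 remains inert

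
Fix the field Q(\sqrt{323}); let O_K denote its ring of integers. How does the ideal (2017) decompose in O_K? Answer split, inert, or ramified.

split — (2017) = 𝔭₁𝔭₂ with 𝔭₁ ≠ 𝔭₂

Since 323 ≢ 1 mod 4, the ring of integers is ℤ[√323] with discriminant 4·323 = 1292.
disc(K) = 1292 is not divisible by 2017; 2017 is unramified.
(323/2017) = 323^1008 mod 2017 = 1, giving Legendre symbol 1.
d is a quadratic residue mod p, hence 2017 splits in O_K.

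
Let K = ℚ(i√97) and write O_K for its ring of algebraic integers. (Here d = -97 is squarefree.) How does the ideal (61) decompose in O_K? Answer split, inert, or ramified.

split

d = -97 ≡ 3 (mod 4), so O_K = ℤ[√-97] and disc(K) = 4d = -388.
61 ∤ -388, so 61 is unramified.
(-97/61) = 25^30 mod 61 = 1, giving Legendre symbol 1.
d is a quadratic residue mod p, hence 61 splits in O_K.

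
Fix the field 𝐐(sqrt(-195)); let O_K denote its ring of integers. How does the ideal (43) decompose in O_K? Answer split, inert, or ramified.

remains prime (inert)

d = -195 ≡ 1 (mod 4), so O_K = ℤ[(1+√-195)/2] and disc(K) = d = -195.
43 ∤ -195, so 43 is unramified.
Legendre symbol by Euler's criterion: (-195/43) ≡ (-195)^21 ≡ 42 (mod 43), i.e. (-195/43) = -1.
Legendre symbol -1 ⇒ 43 is inert.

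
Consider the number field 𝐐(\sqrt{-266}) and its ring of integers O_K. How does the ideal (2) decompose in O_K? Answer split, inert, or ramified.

-266 mod 4 = 2, hence disc K = 4·(-266) = -1064 and O_K = ℤ[√-266].
Ramification test: 2 | -1064. The prime 2 ramifies in K.

p ramifies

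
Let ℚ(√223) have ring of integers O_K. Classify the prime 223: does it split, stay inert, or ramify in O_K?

ramified — (223) = 𝔭²

Since 223 ≢ 1 mod 4, the ring of integers is ℤ[√223] with discriminant 4·223 = 892.
Ramification test: 223 | 892. The prime 223 ramifies in K.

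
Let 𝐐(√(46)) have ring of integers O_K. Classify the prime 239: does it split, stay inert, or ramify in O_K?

d = 46 ≡ 2 (mod 4), so O_K = ℤ[√46] and disc(K) = 4d = 184.
disc(K) = 184 is not divisible by 239; 239 is unramified.
Legendre symbol by Euler's criterion: (46/239) ≡ 46^119 ≡ 238 (mod 239), i.e. (46/239) = -1.
(46/239) = -1, so 239 is inert.

inert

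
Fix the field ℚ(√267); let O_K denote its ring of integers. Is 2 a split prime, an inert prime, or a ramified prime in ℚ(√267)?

ramified

Since 267 ≢ 1 mod 4, the ring of integers is ℤ[√267] with discriminant 4·267 = 1068.
disc(K) = 1068 = 2·534, so p = 2 is ramified.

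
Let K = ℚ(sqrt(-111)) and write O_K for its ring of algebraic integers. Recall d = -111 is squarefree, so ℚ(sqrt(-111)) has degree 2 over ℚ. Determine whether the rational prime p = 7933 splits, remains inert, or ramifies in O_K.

inert — (7933) stays prime in O_K

Since -111 ≡ 1 mod 4, the ring of integers is ℤ[(1+√-111)/2] with discriminant -111.
disc(K) = -111 is not divisible by 7933; 7933 is unramified.
(-111/7933) = 7822^3966 mod 7933 = 7932, giving Legendre symbol -1.
(-111/7933) = -1, so 7933 is inert.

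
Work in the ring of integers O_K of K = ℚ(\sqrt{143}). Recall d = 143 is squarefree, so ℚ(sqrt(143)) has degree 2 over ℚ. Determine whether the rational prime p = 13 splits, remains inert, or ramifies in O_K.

13 is ramified

143 mod 4 = 3, hence disc K = 4·143 = 572 and O_K = ℤ[√143].
13 divides disc(K) = 572, so 13 ramifies.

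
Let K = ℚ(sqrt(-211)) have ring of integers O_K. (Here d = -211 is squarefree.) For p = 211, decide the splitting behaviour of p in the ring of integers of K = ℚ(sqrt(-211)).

-211 mod 4 = 1, hence disc K = -211 and O_K = ℤ[(1+√-211)/2].
211 divides disc(K) = -211, so 211 ramifies.

ramified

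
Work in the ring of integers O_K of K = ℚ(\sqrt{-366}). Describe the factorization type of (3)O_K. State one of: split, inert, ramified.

p ramifies

Since -366 ≢ 1 mod 4, the ring of integers is ℤ[√-366] with discriminant 4·(-366) = -1464.
disc(K) = -1464 = 3·(-488), so p = 3 is ramified.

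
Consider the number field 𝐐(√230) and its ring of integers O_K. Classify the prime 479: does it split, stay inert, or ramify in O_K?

d = 230 ≡ 2 (mod 4), so O_K = ℤ[√230] and disc(K) = 4d = 920.
disc(K) = 920 is not divisible by 479; 479 is unramified.
Euler's criterion: 230^239 mod 479 = 1. Thus (230|479) = 1.
(230/479) = 1, so 479 splits.

split — (479) = 𝔭₁𝔭₂ with 𝔭₁ ≠ 𝔭₂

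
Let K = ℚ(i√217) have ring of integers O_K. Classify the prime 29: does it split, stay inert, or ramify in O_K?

29 remains inert

-217 mod 4 = 3, hence disc K = 4·(-217) = -868 and O_K = ℤ[√-217].
disc(K) = -868 is not divisible by 29; 29 is unramified.
Euler's criterion: (-217)^14 mod 29 = 28. Thus (-217|29) = -1.
(-217/29) = -1, so 29 is inert.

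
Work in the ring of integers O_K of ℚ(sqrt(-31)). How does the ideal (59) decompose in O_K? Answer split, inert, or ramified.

p splits

-31 mod 4 = 1, hence disc K = -31 and O_K = ℤ[(1+√-31)/2].
59 ∤ -31, so 59 is unramified.
Compute (-31/59) via Euler: 28^((59-1)/2) mod 59 = 1, so (-31/59) = 1.
d is a quadratic residue mod p, hence 59 splits in O_K.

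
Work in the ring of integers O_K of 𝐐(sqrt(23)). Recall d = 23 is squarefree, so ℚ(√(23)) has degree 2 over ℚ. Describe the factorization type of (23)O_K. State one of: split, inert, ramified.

ramifies in O_K

d = 23 ≡ 3 (mod 4), so O_K = ℤ[√23] and disc(K) = 4d = 92.
Ramification test: 23 | 92. The prime 23 ramifies in K.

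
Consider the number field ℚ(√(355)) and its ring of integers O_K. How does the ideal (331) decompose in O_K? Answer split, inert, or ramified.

split — (331) = 𝔭₁𝔭₂ with 𝔭₁ ≠ 𝔭₂

d = 355 ≡ 3 (mod 4), so O_K = ℤ[√355] and disc(K) = 4d = 1420.
331 ∤ 1420, so 331 is unramified.
Legendre symbol by Euler's criterion: (355/331) ≡ 355^165 ≡ 1 (mod 331), i.e. (355/331) = 1.
Legendre symbol 1 ⇒ 331 is split.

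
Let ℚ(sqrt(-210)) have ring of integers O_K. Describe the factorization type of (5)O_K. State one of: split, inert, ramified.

Since -210 ≢ 1 mod 4, the ring of integers is ℤ[√-210] with discriminant 4·(-210) = -840.
disc(K) = -840 = 5·(-168), so p = 5 is ramified.

ramifies in O_K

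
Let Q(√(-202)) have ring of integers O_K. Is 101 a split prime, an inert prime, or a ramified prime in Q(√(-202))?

p ramifies

-202 mod 4 = 2, hence disc K = 4·(-202) = -808 and O_K = ℤ[√-202].
disc(K) = -808 = 101·(-8), so p = 101 is ramified.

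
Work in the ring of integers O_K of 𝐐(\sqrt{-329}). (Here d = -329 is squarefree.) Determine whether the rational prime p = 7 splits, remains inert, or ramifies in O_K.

p ramifies

-329 mod 4 = 3, hence disc K = 4·(-329) = -1316 and O_K = ℤ[√-329].
7 divides disc(K) = -1316, so 7 ramifies.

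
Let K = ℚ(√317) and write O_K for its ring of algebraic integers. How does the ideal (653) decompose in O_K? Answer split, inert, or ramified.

653 remains inert

d = 317 ≡ 1 (mod 4), so O_K = ℤ[(1+√317)/2] and disc(K) = d = 317.
Since gcd(653, 317) = 1 the prime 653 does not ramify.
Euler's criterion: 317^326 mod 653 = 652. Thus (317|653) = -1.
Legendre symbol -1 ⇒ 653 is inert.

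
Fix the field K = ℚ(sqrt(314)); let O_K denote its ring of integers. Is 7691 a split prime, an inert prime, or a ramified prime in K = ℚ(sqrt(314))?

split

314 mod 4 = 2, hence disc K = 4·314 = 1256 and O_K = ℤ[√314].
7691 ∤ 1256, so 7691 is unramified.
Compute (314/7691) via Euler: 314^((7691-1)/2) mod 7691 = 1, so (314/7691) = 1.
Legendre symbol 1 ⇒ 7691 is split.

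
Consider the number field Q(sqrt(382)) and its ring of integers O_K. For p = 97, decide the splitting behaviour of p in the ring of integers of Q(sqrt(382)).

splits completely

Since 382 ≢ 1 mod 4, the ring of integers is ℤ[√382] with discriminant 4·382 = 1528.
97 ∤ 1528, so 97 is unramified.
Legendre symbol by Euler's criterion: (382/97) ≡ 382^48 ≡ 1 (mod 97), i.e. (382/97) = 1.
Legendre symbol 1 ⇒ 97 is split.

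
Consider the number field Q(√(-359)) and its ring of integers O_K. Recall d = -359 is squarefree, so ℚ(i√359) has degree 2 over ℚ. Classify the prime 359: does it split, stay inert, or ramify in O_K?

359 is ramified

d = -359 ≡ 1 (mod 4), so O_K = ℤ[(1+√-359)/2] and disc(K) = d = -359.
disc(K) = -359 = 359·(-1), so p = 359 is ramified.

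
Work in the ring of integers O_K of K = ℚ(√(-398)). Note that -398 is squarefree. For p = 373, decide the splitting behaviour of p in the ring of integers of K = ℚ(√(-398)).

d = -398 ≡ 2 (mod 4), so O_K = ℤ[√-398] and disc(K) = 4d = -1592.
Since gcd(373, -1592) = 1 the prime 373 does not ramify.
Compute (-398/373) via Euler: 348^((373-1)/2) mod 373 = 1, so (-398/373) = 1.
d is a quadratic residue mod p, hence 373 splits in O_K.

split — (373) = 𝔭₁𝔭₂ with 𝔭₁ ≠ 𝔭₂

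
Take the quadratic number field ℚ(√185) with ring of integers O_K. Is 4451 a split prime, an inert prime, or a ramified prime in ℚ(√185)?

4451 splits in O_K

185 mod 4 = 1, hence disc K = 185 and O_K = ℤ[(1+√185)/2].
disc(K) = 185 is not divisible by 4451; 4451 is unramified.
Legendre symbol by Euler's criterion: (185/4451) ≡ 185^2225 ≡ 1 (mod 4451), i.e. (185/4451) = 1.
d is a quadratic residue mod p, hence 4451 splits in O_K.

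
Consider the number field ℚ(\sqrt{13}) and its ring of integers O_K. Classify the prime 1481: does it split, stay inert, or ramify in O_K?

1481 splits in O_K

Since 13 ≡ 1 mod 4, the ring of integers is ℤ[(1+√13)/2] with discriminant 13.
Since gcd(1481, 13) = 1 the prime 1481 does not ramify.
(13/1481) = 13^740 mod 1481 = 1, giving Legendre symbol 1.
(13/1481) = 1, so 1481 splits.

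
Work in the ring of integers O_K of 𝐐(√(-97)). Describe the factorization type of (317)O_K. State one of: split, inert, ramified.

remains prime (inert)

-97 mod 4 = 3, hence disc K = 4·(-97) = -388 and O_K = ℤ[√-97].
317 ∤ -388, so 317 is unramified.
Euler's criterion: (-97)^158 mod 317 = 316. Thus (-97|317) = -1.
(-97/317) = -1, so 317 is inert.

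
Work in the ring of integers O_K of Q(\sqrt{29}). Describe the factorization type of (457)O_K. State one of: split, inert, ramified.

29 mod 4 = 1, hence disc K = 29 and O_K = ℤ[(1+√29)/2].
Since gcd(457, 29) = 1 the prime 457 does not ramify.
Legendre symbol by Euler's criterion: (29/457) ≡ 29^228 ≡ 1 (mod 457), i.e. (29/457) = 1.
d is a quadratic residue mod p, hence 457 splits in O_K.

p splits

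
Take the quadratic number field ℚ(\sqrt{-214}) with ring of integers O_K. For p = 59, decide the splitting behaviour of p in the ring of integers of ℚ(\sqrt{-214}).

split

-214 mod 4 = 2, hence disc K = 4·(-214) = -856 and O_K = ℤ[√-214].
Since gcd(59, -856) = 1 the prime 59 does not ramify.
Compute (-214/59) via Euler: 22^((59-1)/2) mod 59 = 1, so (-214/59) = 1.
Legendre symbol 1 ⇒ 59 is split.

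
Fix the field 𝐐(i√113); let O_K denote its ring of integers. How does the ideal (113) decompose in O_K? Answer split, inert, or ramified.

d = -113 ≡ 3 (mod 4), so O_K = ℤ[√-113] and disc(K) = 4d = -452.
Ramification test: 113 | -452. The prime 113 ramifies in K.

p ramifies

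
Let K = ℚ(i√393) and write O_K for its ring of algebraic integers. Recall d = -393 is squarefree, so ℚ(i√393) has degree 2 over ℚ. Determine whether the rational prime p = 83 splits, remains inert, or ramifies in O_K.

inert — (83) stays prime in O_K

-393 mod 4 = 3, hence disc K = 4·(-393) = -1572 and O_K = ℤ[√-393].
Since gcd(83, -1572) = 1 the prime 83 does not ramify.
Compute (-393/83) via Euler: 22^((83-1)/2) mod 83 = 82, so (-393/83) = -1.
d is a non-residue mod p, hence 83 remains inert in O_K.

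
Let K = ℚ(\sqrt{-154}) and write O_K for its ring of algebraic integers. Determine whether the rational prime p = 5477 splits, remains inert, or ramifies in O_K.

d = -154 ≡ 2 (mod 4), so O_K = ℤ[√-154] and disc(K) = 4d = -616.
5477 ∤ -616, so 5477 is unramified.
Compute (-154/5477) via Euler: 5323^((5477-1)/2) mod 5477 = 5476, so (-154/5477) = -1.
d is a non-residue mod p, hence 5477 remains inert in O_K.

inert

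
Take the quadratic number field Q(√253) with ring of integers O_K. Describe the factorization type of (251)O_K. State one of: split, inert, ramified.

inert

253 mod 4 = 1, hence disc K = 253 and O_K = ℤ[(1+√253)/2].
251 ∤ 253, so 251 is unramified.
Euler's criterion: 253^125 mod 251 = 250. Thus (253|251) = -1.
d is a non-residue mod p, hence 251 remains inert in O_K.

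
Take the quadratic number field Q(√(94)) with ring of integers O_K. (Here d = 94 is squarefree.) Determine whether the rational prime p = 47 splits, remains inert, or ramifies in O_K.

94 mod 4 = 2, hence disc K = 4·94 = 376 and O_K = ℤ[√94].
47 divides disc(K) = 376, so 47 ramifies.

ramified — (47) = 𝔭²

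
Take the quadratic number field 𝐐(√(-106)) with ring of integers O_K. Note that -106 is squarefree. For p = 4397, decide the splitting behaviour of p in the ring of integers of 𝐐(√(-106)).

p splits

d = -106 ≡ 2 (mod 4), so O_K = ℤ[√-106] and disc(K) = 4d = -424.
4397 ∤ -424, so 4397 is unramified.
Euler's criterion: (-106)^2198 mod 4397 = 1. Thus (-106|4397) = 1.
d is a quadratic residue mod p, hence 4397 splits in O_K.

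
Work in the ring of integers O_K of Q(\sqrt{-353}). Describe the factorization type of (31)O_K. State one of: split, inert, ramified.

-353 mod 4 = 3, hence disc K = 4·(-353) = -1412 and O_K = ℤ[√-353].
31 ∤ -1412, so 31 is unramified.
(-353/31) = 19^15 mod 31 = 1, giving Legendre symbol 1.
(-353/31) = 1, so 31 splits.

splits completely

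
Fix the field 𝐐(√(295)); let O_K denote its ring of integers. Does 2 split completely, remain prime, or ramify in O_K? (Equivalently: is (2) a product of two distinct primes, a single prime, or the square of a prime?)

Since 295 ≢ 1 mod 4, the ring of integers is ℤ[√295] with discriminant 4·295 = 1180.
Ramification test: 2 | 1180. The prime 2 ramifies in K.

ramifies in O_K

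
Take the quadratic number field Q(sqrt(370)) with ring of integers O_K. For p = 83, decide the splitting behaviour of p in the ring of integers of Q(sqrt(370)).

370 mod 4 = 2, hence disc K = 4·370 = 1480 and O_K = ℤ[√370].
83 ∤ 1480, so 83 is unramified.
Legendre symbol by Euler's criterion: (370/83) ≡ 370^41 ≡ 1 (mod 83), i.e. (370/83) = 1.
d is a quadratic residue mod p, hence 83 splits in O_K.

p splits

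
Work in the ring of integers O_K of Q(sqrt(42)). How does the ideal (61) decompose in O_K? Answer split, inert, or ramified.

split — (61) = 𝔭₁𝔭₂ with 𝔭₁ ≠ 𝔭₂

Since 42 ≢ 1 mod 4, the ring of integers is ℤ[√42] with discriminant 4·42 = 168.
Since gcd(61, 168) = 1 the prime 61 does not ramify.
(42/61) = 42^30 mod 61 = 1, giving Legendre symbol 1.
Legendre symbol 1 ⇒ 61 is split.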